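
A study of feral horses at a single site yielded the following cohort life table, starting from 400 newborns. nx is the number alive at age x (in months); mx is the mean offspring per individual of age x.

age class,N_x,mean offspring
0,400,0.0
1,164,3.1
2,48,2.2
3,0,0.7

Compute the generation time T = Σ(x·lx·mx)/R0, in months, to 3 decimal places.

1.172

lx = nx/n0 = nx/400: 1, 0.41, 0.12, 0
lx·mx: 0, 1.271, 0.264, 0 → R0 = 1.535
x·lx·mx: 0, 1.271, 0.528, 0 → Σ = 1.799
T = 1.799 / 1.535 = 1.171987… → 1.172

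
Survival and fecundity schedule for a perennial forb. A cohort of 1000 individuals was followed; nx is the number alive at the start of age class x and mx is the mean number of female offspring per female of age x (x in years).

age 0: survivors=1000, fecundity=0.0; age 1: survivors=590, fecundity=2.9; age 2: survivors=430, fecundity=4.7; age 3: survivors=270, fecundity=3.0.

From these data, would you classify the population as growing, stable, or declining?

growing

lx = nx/n0 = nx/1000: 1, 0.59, 0.43, 0.27
R0 = Σ lx·mx = 0 + 1.711 + 2.021 + 0.81 = 4.542
R0 > 1, so the population is growing.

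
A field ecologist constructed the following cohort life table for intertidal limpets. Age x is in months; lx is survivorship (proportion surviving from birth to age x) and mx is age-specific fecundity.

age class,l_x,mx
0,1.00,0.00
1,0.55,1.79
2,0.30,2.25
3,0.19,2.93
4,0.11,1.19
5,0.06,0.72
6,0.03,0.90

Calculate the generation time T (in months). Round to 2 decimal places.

lx·mx: 0, 0.9845, 0.675, 0.5567, 0.1309, 0.0432, 0.027 → R0 = 2.4173
x·lx·mx: 0, 0.9845, 1.35, 1.6701, 0.5236, 0.216, 0.162 → Σ = 4.9062
T = 4.9062 / 2.4173 = 2.02962… → 2.03

2.03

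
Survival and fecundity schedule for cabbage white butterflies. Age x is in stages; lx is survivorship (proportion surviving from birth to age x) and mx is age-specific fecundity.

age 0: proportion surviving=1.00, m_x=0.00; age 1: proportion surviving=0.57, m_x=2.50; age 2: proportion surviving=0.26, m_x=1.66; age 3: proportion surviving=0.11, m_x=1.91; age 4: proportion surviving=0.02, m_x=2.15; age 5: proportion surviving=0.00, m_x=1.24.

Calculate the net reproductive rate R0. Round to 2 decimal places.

2.11

lx·mx by age: 0, 1.425, 0.4316, 0.2101, 0.043, 0
R0 = Σ lx·mx = 2.1097 → 2.11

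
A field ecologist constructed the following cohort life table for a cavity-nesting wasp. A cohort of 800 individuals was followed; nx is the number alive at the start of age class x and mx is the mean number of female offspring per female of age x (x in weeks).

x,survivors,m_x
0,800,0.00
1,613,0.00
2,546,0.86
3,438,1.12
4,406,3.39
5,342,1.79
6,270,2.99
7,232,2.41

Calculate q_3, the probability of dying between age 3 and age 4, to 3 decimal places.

lx = nx/n0 = nx/800: 1, 0.76625, 0.6825, 0.5475, 0.5075, 0.4275, 0.3375, 0.29
q_3 = (l_3 − l_4) / l_3 = (0.5475 − 0.5075) / 0.5475
     = 0.04 / 0.5475 = 0.073059… → 0.073

0.073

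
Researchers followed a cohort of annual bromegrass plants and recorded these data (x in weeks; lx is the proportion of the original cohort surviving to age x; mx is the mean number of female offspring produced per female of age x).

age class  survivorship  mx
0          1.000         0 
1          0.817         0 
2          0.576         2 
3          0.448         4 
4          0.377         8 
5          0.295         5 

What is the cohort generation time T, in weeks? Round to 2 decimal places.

lx·mx: 0, 0, 1.152, 1.792, 3.016, 1.475 → R0 = 7.435
x·lx·mx: 0, 0, 2.304, 5.376, 12.064, 7.375 → Σ = 27.119
T = 27.119 / 7.435 = 3.647478… → 3.65

3.65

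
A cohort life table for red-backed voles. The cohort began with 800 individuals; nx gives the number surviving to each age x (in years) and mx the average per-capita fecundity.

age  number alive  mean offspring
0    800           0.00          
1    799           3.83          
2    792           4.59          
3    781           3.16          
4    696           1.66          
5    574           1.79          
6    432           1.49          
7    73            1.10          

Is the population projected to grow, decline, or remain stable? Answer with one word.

lx = nx/n0 = nx/800: 1, 0.99875, 0.99, 0.97625, 0.87, 0.7175, 0.54, 0.09125
R0 = Σ lx·mx = 0 + 3.825213… + 4.5441 + 3.08495… + 1.4442 + 1.284325 + 0.8046 + 0.100375… = 15.087763…
R0 > 1, so the population is growing.

growing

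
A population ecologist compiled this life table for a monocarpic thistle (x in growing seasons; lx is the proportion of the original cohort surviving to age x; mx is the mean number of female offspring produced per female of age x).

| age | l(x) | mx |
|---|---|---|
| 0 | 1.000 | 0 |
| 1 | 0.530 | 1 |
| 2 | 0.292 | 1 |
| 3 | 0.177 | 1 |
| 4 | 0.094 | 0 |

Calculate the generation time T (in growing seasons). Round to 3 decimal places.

1.647

lx·mx: 0, 0.53, 0.292, 0.177, 0 → R0 = 0.999
x·lx·mx: 0, 0.53, 0.584, 0.531, 0 → Σ = 1.645
T = 1.645 / 0.999 = 1.646647… → 1.647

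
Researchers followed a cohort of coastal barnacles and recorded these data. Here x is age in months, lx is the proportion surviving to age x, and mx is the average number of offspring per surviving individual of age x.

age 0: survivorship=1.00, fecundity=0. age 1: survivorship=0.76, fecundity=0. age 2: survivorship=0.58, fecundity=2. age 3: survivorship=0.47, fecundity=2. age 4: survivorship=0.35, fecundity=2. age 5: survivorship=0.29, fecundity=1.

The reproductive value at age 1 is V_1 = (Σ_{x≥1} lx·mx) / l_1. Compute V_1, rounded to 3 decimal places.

lx·mx for x ≥ 1: 0, 1.16, 0.94, 0.7, 0.29 → sum = 3.09
V_1 = 3.09 / l_1 = 3.09 / 0.76 = 4.065789… → 4.066

4.066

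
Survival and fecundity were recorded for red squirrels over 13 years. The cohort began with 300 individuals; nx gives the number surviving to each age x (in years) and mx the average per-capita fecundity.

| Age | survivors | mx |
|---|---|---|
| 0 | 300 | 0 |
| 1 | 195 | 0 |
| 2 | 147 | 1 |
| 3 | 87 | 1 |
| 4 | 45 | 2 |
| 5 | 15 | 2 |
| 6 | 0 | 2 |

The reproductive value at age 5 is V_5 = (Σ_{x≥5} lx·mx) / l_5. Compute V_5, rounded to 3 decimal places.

lx = nx/n0 = nx/300: 1, 0.65, 0.49, 0.29, 0.15, 0.05, 0
lx·mx for x ≥ 5: 0.1, 0 → sum = 0.1
V_5 = 0.1 / l_5 = 0.1 / 0.05 = 2 → 2.000

2.000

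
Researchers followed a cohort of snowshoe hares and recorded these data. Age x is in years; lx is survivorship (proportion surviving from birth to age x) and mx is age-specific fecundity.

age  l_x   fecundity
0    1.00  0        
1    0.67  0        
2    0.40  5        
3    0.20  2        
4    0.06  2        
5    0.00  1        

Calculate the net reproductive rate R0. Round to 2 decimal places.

lx·mx by age: 0, 0, 2, 0.4, 0.12, 0
R0 = Σ lx·mx = 2.52 → 2.52

2.52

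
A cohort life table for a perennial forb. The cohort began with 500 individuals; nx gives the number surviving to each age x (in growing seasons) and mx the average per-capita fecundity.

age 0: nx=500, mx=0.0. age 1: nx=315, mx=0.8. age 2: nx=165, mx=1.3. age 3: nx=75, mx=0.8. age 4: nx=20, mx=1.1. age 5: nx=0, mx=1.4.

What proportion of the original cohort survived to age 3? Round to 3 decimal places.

0.150

l_3 = n_3/n_0 = 75/500 = 0.15 → 0.150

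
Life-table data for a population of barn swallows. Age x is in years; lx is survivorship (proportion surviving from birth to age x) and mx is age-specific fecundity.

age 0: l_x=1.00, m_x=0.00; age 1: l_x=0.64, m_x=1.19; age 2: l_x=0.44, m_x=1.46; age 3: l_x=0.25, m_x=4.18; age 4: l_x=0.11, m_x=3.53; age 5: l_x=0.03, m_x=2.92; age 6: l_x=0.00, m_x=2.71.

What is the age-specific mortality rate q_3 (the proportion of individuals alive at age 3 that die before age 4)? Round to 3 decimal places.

q_3 = (l_3 − l_4) / l_3 = (0.25 − 0.11) / 0.25
     = 0.14 / 0.25 = 0.56 → 0.560

0.560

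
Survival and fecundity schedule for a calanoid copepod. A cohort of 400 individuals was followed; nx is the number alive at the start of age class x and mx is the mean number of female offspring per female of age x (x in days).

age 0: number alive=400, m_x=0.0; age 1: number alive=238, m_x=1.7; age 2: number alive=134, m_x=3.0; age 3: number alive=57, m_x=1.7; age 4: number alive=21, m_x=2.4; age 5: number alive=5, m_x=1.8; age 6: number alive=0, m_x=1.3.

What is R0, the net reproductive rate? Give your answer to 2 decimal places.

lx = nx/n0 = nx/400: 1, 0.595, 0.335, 0.1425, 0.0525, 0.0125, 0
lx·mx by age: 0, 1.0115, 1.005, 0.24225, 0.126, 0.0225, 0
R0 = Σ lx·mx = 2.40725 → 2.41

2.41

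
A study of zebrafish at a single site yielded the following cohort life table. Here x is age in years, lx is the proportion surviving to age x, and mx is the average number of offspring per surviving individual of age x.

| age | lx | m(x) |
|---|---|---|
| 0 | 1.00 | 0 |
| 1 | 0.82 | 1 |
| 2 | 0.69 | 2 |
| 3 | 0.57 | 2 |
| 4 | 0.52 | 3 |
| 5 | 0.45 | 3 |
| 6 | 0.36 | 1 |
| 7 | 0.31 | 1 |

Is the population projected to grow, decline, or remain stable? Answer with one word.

R0 = Σ lx·mx = 0 + 0.82 + 1.38 + 1.14 + 1.56 + 1.35 + 0.36 + 0.31 = 6.92
R0 > 1, so the population is growing.

growing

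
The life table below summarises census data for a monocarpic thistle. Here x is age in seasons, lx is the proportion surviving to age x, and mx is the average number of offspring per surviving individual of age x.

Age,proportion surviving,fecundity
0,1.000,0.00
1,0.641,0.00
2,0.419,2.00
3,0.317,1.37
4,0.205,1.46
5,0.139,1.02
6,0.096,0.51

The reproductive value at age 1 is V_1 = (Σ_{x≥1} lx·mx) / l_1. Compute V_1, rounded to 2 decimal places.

2.75

lx·mx for x ≥ 1: 0, 0.838, 0.43429, 0.2993, 0.14178, 0.04896 → sum = 1.76233
V_1 = 1.76233 / l_1 = 1.76233 / 0.641 = 2.749345… → 2.75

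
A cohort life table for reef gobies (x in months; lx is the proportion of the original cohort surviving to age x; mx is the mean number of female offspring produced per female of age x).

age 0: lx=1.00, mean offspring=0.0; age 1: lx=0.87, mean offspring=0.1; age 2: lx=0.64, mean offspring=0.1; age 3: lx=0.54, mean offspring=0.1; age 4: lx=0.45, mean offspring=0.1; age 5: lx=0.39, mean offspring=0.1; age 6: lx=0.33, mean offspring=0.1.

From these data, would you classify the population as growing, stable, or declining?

declining

R0 = Σ lx·mx = 0 + 0.087 + 0.064 + 0.054 + 0.045 + 0.039 + 0.033 = 0.322
R0 < 1, so the population is declining.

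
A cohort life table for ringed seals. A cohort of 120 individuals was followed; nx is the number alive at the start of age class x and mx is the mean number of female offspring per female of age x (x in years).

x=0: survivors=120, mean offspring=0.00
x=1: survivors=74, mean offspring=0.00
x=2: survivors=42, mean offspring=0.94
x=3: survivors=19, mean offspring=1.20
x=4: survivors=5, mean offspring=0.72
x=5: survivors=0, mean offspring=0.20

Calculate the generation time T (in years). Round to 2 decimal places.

lx = nx/n0 = nx/120: 1, 0.61667…, 0.35, 0.15833…, 0.04167…, 0
lx·mx: 0, 0, 0.329, 0.19…, 0.03…, 0 → R0 = 0.549…
x·lx·mx: 0, 0, 0.658, 0.57…, 0.12…, 0 → Σ = 1.348…
T = 1.348… / 0.549… = 2.455373… → 2.46

2.46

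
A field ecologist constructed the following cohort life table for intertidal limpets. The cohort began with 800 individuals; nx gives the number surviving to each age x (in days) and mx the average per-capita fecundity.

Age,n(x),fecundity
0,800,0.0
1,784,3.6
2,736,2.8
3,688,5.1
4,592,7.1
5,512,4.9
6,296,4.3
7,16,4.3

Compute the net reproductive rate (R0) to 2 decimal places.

20.56

lx = nx/n0 = nx/800: 1, 0.98, 0.92, 0.86, 0.74, 0.64, 0.37, 0.02
lx·mx by age: 0, 3.528, 2.576, 4.386, 5.254, 3.136, 1.591, 0.086
R0 = Σ lx·mx = 20.557 → 20.56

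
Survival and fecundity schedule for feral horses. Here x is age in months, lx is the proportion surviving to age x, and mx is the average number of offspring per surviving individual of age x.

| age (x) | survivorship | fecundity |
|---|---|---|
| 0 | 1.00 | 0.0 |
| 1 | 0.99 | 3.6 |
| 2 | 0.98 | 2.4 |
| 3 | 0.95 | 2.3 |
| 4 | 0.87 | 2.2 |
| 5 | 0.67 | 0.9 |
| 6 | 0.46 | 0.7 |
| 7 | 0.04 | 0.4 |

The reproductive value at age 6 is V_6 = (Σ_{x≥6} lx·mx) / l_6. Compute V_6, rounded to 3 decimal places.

0.735

lx·mx for x ≥ 6: 0.322, 0.016 → sum = 0.338
V_6 = 0.338 / l_6 = 0.338 / 0.46 = 0.734783… → 0.735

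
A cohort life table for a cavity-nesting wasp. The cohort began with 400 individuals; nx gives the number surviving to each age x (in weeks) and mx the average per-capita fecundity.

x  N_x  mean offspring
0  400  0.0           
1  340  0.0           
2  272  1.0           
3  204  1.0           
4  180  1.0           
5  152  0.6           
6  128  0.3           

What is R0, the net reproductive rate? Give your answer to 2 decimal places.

lx = nx/n0 = nx/400: 1, 0.85, 0.68, 0.51, 0.45, 0.38, 0.32
lx·mx by age: 0, 0, 0.68, 0.51, 0.45, 0.228, 0.096
R0 = Σ lx·mx = 1.964 → 1.96

1.96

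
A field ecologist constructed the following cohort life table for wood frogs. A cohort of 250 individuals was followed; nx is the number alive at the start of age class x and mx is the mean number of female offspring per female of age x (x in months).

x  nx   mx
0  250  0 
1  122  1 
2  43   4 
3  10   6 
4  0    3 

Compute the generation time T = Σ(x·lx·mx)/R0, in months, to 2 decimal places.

lx = nx/n0 = nx/250: 1, 0.488, 0.172, 0.04, 0
lx·mx: 0, 0.488, 0.688, 0.24, 0 → R0 = 1.416
x·lx·mx: 0, 0.488, 1.376, 0.72, 0 → Σ = 2.584
T = 2.584 / 1.416 = 1.824859… → 1.82

1.82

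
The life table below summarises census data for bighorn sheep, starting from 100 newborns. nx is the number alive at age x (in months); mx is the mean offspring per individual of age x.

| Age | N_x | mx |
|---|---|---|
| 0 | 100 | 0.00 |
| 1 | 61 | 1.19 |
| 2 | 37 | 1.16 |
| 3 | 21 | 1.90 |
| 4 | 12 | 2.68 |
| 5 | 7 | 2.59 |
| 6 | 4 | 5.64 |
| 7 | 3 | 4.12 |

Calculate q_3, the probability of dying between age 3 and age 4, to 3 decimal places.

0.429

lx = nx/n0 = nx/100: 1, 0.61, 0.37, 0.21, 0.12, 0.07, 0.04, 0.03
q_3 = (l_3 − l_4) / l_3 = (0.21 − 0.12) / 0.21
     = 0.09 / 0.21 = 0.428571… → 0.429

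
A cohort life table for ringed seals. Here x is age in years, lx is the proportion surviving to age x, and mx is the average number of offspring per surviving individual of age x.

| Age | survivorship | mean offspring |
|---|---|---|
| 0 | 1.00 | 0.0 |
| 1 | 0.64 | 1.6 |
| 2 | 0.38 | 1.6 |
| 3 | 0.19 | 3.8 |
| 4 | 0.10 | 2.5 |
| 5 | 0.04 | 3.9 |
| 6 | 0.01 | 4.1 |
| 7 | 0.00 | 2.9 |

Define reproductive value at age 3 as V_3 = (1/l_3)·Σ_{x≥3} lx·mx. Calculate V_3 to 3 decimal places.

lx·mx for x ≥ 3: 0.722, 0.25, 0.156, 0.041, 0 → sum = 1.169
V_3 = 1.169 / l_3 = 1.169 / 0.19 = 6.152632… → 6.153

6.153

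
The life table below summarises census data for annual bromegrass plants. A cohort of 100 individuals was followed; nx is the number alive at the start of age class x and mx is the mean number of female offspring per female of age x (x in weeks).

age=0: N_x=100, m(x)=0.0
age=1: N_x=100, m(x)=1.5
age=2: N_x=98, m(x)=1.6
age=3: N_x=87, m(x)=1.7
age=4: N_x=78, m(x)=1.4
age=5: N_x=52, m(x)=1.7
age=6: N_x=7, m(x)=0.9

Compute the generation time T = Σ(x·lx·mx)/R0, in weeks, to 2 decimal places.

2.77

lx = nx/n0 = nx/100: 1, 1, 0.98, 0.87, 0.78, 0.52, 0.07
lx·mx: 0, 1.5, 1.568, 1.479, 1.092, 0.884, 0.063 → R0 = 6.586
x·lx·mx: 0, 1.5, 3.136, 4.437, 4.368, 4.42, 0.378 → Σ = 18.239
T = 18.239 / 6.586 = 2.769359… → 2.77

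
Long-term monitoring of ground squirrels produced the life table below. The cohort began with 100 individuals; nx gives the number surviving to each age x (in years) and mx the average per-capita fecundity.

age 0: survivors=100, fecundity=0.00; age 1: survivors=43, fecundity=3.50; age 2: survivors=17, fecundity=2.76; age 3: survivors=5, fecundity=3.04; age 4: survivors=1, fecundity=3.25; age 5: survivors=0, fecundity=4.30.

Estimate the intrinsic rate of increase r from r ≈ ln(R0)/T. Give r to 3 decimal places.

0.548

lx = nx/n0 = nx/100: 1, 0.43, 0.17, 0.05, 0.01, 0
R0 = Σ lx·mx = 0 + 1.505 + 0.4692 + 0.152 + 0.0325 + 0 = 2.1587
Σ x·lx·mx = 3.0294; T = 3.0294/2.1587 = 1.40334…
r ≈ ln(R0)/T = ln(2.1587)/1.40334… = 0.54834… → 0.548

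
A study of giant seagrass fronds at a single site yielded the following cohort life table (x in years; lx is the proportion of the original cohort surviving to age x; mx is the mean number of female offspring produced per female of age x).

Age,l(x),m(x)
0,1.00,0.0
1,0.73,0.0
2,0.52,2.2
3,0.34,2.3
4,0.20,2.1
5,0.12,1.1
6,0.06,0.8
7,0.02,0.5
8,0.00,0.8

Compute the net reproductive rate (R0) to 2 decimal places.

lx·mx by age: 0, 0, 1.144, 0.782, 0.42, 0.132, 0.048, 0.01, 0
R0 = Σ lx·mx = 2.536 → 2.54

2.54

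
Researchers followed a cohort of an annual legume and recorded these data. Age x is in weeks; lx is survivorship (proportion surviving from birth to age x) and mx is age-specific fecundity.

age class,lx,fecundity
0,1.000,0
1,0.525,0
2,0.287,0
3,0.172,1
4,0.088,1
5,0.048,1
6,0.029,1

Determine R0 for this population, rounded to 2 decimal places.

lx·mx by age: 0, 0, 0, 0.172, 0.088, 0.048, 0.029
R0 = Σ lx·mx = 0.337 → 0.34

0.34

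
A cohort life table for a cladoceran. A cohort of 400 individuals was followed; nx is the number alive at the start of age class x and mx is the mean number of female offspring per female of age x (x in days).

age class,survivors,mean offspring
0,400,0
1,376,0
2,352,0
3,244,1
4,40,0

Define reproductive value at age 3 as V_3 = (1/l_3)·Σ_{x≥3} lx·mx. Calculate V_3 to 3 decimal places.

lx = nx/n0 = nx/400: 1, 0.94, 0.88, 0.61, 0.1
lx·mx for x ≥ 3: 0.61, 0 → sum = 0.61
V_3 = 0.61 / l_3 = 0.61 / 0.61 = 1 → 1.000

1.000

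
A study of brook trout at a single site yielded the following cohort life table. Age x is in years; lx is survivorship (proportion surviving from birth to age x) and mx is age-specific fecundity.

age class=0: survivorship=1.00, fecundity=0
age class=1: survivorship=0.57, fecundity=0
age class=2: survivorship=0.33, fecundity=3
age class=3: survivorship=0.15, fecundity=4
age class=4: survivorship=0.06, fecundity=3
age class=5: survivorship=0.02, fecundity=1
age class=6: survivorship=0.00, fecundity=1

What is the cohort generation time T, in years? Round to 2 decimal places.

2.57

lx·mx: 0, 0, 0.99, 0.6, 0.18, 0.02, 0 → R0 = 1.79
x·lx·mx: 0, 0, 1.98, 1.8, 0.72, 0.1, 0 → Σ = 4.6
T = 4.6 / 1.79 = 2.569832… → 2.57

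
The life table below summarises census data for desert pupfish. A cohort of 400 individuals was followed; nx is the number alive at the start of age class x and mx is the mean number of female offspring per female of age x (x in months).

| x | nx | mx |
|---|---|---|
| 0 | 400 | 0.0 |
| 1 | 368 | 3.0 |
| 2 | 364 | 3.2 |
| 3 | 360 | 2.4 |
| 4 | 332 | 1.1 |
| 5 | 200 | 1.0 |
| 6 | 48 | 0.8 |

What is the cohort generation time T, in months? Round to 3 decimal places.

2.333

lx = nx/n0 = nx/400: 1, 0.92, 0.91, 0.9, 0.83, 0.5, 0.12
lx·mx: 0, 2.76, 2.912, 2.16, 0.913, 0.5, 0.096 → R0 = 9.341
x·lx·mx: 0, 2.76, 5.824, 6.48, 3.652, 2.5, 0.576 → Σ = 21.792
T = 21.792 / 9.341 = 2.332941… → 2.333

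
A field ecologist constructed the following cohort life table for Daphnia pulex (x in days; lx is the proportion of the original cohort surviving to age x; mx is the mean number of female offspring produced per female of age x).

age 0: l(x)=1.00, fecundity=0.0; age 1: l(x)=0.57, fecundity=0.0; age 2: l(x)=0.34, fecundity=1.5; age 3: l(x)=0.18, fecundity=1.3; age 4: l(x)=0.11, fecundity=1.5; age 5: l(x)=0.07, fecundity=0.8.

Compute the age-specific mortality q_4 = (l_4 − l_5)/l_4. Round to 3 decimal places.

0.364

q_4 = (l_4 − l_5) / l_4 = (0.11 − 0.07) / 0.11
     = 0.04 / 0.11 = 0.363636… → 0.364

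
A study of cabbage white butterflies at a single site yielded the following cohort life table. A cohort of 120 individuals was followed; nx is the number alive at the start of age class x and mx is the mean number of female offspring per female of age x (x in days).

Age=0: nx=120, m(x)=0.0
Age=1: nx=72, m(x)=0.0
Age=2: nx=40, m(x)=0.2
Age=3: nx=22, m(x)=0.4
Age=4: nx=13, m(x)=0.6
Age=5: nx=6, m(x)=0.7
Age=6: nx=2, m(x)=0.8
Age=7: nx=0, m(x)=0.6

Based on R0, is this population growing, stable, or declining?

declining

lx = nx/n0 = nx/120: 1, 0.6, 0.33333…, 0.18333…, 0.10833…, 0.05, 0.01667…, 0
R0 = Σ lx·mx = 0 + 0 + 0.066667… + 0.073333… + 0.065… + 0.035 + 0.013333… + 0 = 0.253333…
R0 < 1, so the population is declining.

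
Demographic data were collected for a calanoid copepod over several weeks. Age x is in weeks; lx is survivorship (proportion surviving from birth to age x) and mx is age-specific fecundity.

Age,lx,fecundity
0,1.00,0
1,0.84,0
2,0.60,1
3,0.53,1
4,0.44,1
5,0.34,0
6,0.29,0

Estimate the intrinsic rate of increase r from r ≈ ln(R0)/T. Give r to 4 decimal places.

0.1556

R0 = Σ lx·mx = 0 + 0 + 0.6 + 0.53 + 0.44 + 0 + 0 = 1.57
Σ x·lx·mx = 4.55; T = 4.55/1.57 = 2.89809…
r ≈ ln(R0)/T = ln(1.57)/2.89809… = 0.155646… → 0.1556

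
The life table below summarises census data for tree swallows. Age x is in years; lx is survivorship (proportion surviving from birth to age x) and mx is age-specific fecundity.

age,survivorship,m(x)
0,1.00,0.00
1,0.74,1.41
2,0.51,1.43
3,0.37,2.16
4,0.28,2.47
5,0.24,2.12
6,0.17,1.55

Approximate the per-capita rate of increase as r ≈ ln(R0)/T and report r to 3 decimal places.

0.478

R0 = Σ lx·mx = 0 + 1.0434 + 0.7293 + 0.7992 + 0.6916 + 0.5088 + 0.2635 = 4.0358
Σ x·lx·mx = 11.791; T = 11.791/4.0358 = 2.9216…
r ≈ ln(R0)/T = ln(4.0358)/2.9216… = 0.47755… → 0.478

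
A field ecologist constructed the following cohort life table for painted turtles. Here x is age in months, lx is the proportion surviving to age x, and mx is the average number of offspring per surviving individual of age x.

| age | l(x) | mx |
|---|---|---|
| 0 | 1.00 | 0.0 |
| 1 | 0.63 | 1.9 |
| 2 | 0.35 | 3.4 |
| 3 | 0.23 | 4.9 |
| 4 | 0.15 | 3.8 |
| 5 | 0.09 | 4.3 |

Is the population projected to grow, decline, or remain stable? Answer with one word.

R0 = Σ lx·mx = 0 + 1.197 + 1.19 + 1.127 + 0.57 + 0.387 = 4.471
R0 > 1, so the population is growing.

growing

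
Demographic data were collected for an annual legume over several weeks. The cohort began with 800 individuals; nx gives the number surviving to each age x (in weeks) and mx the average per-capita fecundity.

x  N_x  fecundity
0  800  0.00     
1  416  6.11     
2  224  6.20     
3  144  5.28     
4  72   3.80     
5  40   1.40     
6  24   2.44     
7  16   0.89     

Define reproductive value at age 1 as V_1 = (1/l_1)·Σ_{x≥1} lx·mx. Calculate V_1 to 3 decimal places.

12.243

lx = nx/n0 = nx/800: 1, 0.52, 0.28, 0.18, 0.09, 0.05, 0.03, 0.02
lx·mx for x ≥ 1: 3.1772, 1.736, 0.9504, 0.342, 0.07, 0.0732, 0.0178 → sum = 6.3666
V_1 = 6.3666 / l_1 = 6.3666 / 0.52 = 12.243462… → 12.243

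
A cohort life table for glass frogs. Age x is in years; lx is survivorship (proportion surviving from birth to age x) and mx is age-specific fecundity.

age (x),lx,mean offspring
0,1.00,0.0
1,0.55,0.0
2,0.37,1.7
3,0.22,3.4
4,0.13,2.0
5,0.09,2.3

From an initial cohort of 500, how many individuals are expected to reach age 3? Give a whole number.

110

Expected survivors = N0 · l_3 = 500 × 0.22 = 110 → 110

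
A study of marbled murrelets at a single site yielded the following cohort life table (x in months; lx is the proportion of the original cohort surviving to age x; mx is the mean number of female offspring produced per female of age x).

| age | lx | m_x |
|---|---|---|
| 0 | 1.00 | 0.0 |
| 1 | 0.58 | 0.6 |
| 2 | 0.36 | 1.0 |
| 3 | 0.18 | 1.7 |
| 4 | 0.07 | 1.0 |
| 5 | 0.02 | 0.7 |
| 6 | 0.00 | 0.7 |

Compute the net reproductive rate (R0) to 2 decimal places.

1.10

lx·mx by age: 0, 0.348, 0.36, 0.306, 0.07, 0.014, 0
R0 = Σ lx·mx = 1.098 → 1.10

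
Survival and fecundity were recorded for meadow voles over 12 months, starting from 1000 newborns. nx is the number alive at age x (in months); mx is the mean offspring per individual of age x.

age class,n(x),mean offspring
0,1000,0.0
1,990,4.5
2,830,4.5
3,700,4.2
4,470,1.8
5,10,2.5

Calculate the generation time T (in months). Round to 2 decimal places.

2.02

lx = nx/n0 = nx/1000: 1, 0.99, 0.83, 0.7, 0.47, 0.01
lx·mx: 0, 4.455, 3.735, 2.94, 0.846, 0.025 → R0 = 12.001
x·lx·mx: 0, 4.455, 7.47, 8.82, 3.384, 0.125 → Σ = 24.254
T = 24.254 / 12.001 = 2.020998… → 2.02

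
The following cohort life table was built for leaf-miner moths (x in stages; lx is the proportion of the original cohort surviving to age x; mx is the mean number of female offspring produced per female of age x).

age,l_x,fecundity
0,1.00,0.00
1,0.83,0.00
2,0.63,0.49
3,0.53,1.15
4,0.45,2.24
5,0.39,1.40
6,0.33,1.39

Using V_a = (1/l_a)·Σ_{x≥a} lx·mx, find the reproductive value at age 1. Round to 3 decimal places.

lx·mx for x ≥ 1: 0, 0.3087, 0.6095, 1.008, 0.546, 0.4587 → sum = 2.9309
V_1 = 2.9309 / l_1 = 2.9309 / 0.83 = 3.531205… → 3.531

3.531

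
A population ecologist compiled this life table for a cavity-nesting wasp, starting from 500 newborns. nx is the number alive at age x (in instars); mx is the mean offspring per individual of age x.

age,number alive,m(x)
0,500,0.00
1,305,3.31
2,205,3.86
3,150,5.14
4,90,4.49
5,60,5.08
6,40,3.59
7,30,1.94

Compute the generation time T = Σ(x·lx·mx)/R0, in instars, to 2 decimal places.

lx = nx/n0 = nx/500: 1, 0.61, 0.41, 0.3, 0.18, 0.12, 0.08, 0.06
lx·mx: 0, 2.0191, 1.5826, 1.542, 0.8082, 0.6096, 0.2872, 0.1164 → R0 = 6.9651
x·lx·mx: 0, 2.0191, 3.1652, 4.626, 3.2328, 3.048, 1.7232, 0.8148 → Σ = 18.6291
T = 18.6291 / 6.9651 = 2.674635… → 2.67

2.67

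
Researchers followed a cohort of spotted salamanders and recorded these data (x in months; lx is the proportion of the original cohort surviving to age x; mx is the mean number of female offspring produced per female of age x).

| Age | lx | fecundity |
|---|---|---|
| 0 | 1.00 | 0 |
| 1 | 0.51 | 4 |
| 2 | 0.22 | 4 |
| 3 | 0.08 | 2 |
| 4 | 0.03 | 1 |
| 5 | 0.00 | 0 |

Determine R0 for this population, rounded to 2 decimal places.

3.11

lx·mx by age: 0, 2.04, 0.88, 0.16, 0.03, 0
R0 = Σ lx·mx = 3.11 → 3.11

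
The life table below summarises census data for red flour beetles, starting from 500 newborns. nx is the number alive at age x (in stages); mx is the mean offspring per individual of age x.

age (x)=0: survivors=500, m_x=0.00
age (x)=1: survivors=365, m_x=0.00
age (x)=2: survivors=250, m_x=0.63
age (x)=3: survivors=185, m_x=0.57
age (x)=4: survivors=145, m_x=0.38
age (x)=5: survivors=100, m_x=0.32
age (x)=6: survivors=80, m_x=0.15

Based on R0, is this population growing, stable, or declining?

lx = nx/n0 = nx/500: 1, 0.73, 0.5, 0.37, 0.29, 0.2, 0.16
R0 = Σ lx·mx = 0 + 0 + 0.315 + 0.2109 + 0.1102 + 0.064 + 0.024 = 0.7241
R0 < 1, so the population is declining.

declining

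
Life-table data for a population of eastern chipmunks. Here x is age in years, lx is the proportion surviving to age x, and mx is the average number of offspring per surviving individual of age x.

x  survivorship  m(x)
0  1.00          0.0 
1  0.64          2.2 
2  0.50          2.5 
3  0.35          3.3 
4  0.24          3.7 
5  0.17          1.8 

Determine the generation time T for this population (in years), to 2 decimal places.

2.49

lx·mx: 0, 1.408, 1.25, 1.155, 0.888, 0.306 → R0 = 5.007
x·lx·mx: 0, 1.408, 2.5, 3.465, 3.552, 1.53 → Σ = 12.455
T = 12.455 / 5.007 = 2.487517… → 2.49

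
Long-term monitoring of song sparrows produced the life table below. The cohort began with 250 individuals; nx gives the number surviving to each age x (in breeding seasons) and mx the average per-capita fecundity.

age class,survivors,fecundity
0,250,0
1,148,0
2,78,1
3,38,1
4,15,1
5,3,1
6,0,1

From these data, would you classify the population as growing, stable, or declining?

lx = nx/n0 = nx/250: 1, 0.592, 0.312, 0.152, 0.06, 0.012, 0
R0 = Σ lx·mx = 0 + 0 + 0.312 + 0.152 + 0.06 + 0.012 + 0 = 0.536
R0 < 1, so the population is declining.

declining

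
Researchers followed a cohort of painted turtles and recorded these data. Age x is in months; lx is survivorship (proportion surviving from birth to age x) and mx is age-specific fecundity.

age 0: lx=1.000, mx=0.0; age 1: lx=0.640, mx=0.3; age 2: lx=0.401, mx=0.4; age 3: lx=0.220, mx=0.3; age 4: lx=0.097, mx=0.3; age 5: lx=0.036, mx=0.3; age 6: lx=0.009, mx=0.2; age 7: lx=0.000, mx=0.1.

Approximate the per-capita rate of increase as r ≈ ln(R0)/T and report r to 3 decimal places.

R0 = Σ lx·mx = 0 + 0.192 + 0.1604 + 0.066 + 0.0291 + 0.0108 + 0.0018 + 0 = 0.4601
Σ x·lx·mx = 0.892; T = 0.892/0.4601 = 1.93871…
r ≈ ln(R0)/T = ln(0.4601)/1.93871… = -0.40043… → -0.400

-0.400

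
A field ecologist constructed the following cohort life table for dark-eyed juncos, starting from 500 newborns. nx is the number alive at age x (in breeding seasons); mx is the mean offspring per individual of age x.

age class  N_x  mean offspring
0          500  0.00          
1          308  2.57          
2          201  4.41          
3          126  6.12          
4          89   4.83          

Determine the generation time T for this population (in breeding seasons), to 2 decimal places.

2.29

lx = nx/n0 = nx/500: 1, 0.616, 0.402, 0.252, 0.178
lx·mx: 0, 1.58312, 1.77282, 1.54224, 0.85974 → R0 = 5.75792
x·lx·mx: 0, 1.58312, 3.54564, 4.62672, 3.43896 → Σ = 13.19444
T = 13.19444 / 5.75792 = 2.291529… → 2.29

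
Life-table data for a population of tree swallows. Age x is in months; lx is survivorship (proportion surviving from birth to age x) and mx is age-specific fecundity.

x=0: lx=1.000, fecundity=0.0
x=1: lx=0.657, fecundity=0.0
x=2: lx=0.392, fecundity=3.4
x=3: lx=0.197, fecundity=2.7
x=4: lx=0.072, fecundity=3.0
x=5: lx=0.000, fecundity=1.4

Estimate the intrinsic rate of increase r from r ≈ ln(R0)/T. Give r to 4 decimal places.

0.2975

R0 = Σ lx·mx = 0 + 0 + 1.3328 + 0.5319 + 0.216 + 0 = 2.0807
Σ x·lx·mx = 5.1253; T = 5.1253/2.0807 = 2.46326…
r ≈ ln(R0)/T = ln(2.0807)/2.46326… = 0.297453… → 0.2975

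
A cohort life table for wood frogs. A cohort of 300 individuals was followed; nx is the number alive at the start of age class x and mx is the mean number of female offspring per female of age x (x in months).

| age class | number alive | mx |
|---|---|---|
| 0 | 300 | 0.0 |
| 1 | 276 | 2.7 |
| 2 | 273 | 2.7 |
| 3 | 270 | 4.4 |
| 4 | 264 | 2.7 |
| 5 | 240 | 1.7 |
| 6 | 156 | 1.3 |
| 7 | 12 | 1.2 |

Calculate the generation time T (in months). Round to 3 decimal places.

2.992

lx = nx/n0 = nx/300: 1, 0.92, 0.91, 0.9, 0.88, 0.8, 0.52, 0.04
lx·mx: 0, 2.484, 2.457, 3.96, 2.376, 1.36, 0.676, 0.048 → R0 = 13.361
x·lx·mx: 0, 2.484, 4.914, 11.88, 9.504, 6.8, 4.056, 0.336 → Σ = 39.974
T = 39.974 / 13.361 = 2.991842… → 2.992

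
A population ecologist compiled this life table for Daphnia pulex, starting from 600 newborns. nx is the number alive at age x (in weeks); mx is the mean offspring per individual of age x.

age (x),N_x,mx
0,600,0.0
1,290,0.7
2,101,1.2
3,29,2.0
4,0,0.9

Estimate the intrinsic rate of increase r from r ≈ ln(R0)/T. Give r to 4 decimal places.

lx = nx/n0 = nx/600: 1, 0.48333…, 0.16833…, 0.04833…, 0
R0 = Σ lx·mx = 0 + 0.33833… + 0.202… + 0.09667… + 0 = 0.637…
Σ x·lx·mx = 1.032333…; T = 1.032333…/0.637… = 1.62062…
r ≈ ln(R0)/T = ln(0.637…)/1.62062… = -0.27828… → -0.2783

-0.2783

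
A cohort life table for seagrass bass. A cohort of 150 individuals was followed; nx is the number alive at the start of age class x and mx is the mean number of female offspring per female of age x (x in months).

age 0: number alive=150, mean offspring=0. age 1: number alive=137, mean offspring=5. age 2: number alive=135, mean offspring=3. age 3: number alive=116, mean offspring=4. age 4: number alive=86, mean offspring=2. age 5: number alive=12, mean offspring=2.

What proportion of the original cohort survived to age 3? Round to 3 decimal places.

l_3 = n_3/n_0 = 116/150 = 0.773333… → 0.773

0.773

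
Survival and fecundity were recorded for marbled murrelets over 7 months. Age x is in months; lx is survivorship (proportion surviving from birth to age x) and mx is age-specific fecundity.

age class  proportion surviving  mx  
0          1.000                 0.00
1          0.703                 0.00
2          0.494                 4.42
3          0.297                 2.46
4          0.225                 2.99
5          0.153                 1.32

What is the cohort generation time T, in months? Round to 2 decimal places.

lx·mx: 0, 0, 2.18348, 0.73062, 0.67275, 0.20196 → R0 = 3.78881
x·lx·mx: 0, 0, 4.36696, 2.19186, 2.691, 1.0098 → Σ = 10.25962
T = 10.25962 / 3.78881 = 2.707874… → 2.71

2.71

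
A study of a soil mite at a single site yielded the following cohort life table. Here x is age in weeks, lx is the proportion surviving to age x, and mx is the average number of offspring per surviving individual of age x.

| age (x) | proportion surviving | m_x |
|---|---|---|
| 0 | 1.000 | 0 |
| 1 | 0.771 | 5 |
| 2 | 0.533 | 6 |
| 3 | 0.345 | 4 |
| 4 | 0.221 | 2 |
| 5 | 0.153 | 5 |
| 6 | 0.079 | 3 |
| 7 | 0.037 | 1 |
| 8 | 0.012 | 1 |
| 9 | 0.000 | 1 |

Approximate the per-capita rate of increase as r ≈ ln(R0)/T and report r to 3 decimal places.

R0 = Σ lx·mx = 0 + 3.855 + 3.198 + 1.38 + 0.442 + 0.765 + 0.237 + 0.037 + 0.012 + 0 = 9.926
Σ x·lx·mx = 21.761; T = 21.761/9.926 = 2.19232…
r ≈ ln(R0)/T = ln(9.926)/2.19232… = 1.04691… → 1.047

1.047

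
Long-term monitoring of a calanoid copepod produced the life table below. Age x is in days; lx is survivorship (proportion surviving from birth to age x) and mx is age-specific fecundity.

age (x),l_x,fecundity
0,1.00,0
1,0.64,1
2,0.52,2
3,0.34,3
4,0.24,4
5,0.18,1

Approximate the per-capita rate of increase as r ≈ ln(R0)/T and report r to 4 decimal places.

R0 = Σ lx·mx = 0 + 0.64 + 1.04 + 1.02 + 0.96 + 0.18 = 3.84
Σ x·lx·mx = 10.52; T = 10.52/3.84 = 2.73958…
r ≈ ln(R0)/T = ln(3.84)/2.73958… = 0.491123… → 0.4911

0.4911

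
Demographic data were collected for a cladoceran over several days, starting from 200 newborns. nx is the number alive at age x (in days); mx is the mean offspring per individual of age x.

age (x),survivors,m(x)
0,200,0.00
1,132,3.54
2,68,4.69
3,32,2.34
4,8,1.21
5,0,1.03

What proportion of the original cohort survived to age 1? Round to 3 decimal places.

l_1 = n_1/n_0 = 132/200 = 0.66 → 0.660

0.660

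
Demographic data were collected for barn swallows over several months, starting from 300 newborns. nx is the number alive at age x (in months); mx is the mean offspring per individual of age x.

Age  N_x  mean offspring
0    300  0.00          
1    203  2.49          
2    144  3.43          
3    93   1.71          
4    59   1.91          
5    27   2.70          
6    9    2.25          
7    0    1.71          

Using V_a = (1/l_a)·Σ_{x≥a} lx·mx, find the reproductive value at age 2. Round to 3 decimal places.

lx = nx/n0 = nx/300: 1, 0.67667…, 0.48, 0.31, 0.19667…, 0.09, 0.03, 0
lx·mx for x ≥ 2: 1.6464, 0.5301, 0.375633…, 0.243, 0.0675, 0 → sum = 2.862633…
V_2 = 2.862633… / l_2 = 2.862633… / 0.48 = 5.963819… → 5.964

5.964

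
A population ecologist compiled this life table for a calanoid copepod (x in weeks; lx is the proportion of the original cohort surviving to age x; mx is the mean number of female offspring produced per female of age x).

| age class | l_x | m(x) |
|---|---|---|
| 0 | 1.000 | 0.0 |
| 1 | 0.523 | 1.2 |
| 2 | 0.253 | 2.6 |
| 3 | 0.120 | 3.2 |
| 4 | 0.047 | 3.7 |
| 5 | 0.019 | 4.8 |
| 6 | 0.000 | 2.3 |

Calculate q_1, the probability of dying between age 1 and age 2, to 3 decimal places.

0.516

q_1 = (l_1 − l_2) / l_1 = (0.523 − 0.253) / 0.523
     = 0.27 / 0.523 = 0.516252… → 0.516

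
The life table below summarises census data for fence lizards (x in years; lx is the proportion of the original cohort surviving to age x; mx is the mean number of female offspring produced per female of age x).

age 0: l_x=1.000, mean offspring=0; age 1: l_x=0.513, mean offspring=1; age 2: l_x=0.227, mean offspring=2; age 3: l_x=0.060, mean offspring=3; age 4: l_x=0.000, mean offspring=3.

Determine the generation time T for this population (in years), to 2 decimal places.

lx·mx: 0, 0.513, 0.454, 0.18, 0 → R0 = 1.147
x·lx·mx: 0, 0.513, 0.908, 0.54, 0 → Σ = 1.961
T = 1.961 / 1.147 = 1.709677… → 1.71

1.71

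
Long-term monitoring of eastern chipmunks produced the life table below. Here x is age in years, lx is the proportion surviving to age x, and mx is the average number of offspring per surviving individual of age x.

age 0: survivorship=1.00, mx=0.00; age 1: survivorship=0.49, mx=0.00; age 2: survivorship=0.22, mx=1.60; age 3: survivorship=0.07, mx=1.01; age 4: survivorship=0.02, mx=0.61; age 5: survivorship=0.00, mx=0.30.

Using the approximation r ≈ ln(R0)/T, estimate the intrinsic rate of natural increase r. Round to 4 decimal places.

-0.3753

R0 = Σ lx·mx = 0 + 0 + 0.352 + 0.0707 + 0.0122 + 0 = 0.4349
Σ x·lx·mx = 0.9649; T = 0.9649/0.4349 = 2.21867…
r ≈ ln(R0)/T = ln(0.4349)/2.21867… = -0.375287… → -0.3753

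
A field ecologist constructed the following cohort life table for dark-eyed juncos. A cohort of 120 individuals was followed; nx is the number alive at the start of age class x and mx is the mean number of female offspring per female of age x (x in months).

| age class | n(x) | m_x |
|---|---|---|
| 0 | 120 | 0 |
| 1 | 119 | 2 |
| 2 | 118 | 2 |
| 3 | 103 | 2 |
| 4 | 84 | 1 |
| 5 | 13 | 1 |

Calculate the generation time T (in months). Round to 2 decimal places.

2.23

lx = nx/n0 = nx/120: 1, 0.99167…, 0.98333…, 0.85833…, 0.7, 0.10833…
lx·mx: 0, 1.983333…, 1.966667…, 1.716667…, 0.7, 0.108333… → R0 = 6.475…
x·lx·mx: 0, 1.983333…, 3.933333…, 5.15…, 2.8, 0.541667… → Σ = 14.408333…
T = 14.408333… / 6.475… = 2.225225… → 2.23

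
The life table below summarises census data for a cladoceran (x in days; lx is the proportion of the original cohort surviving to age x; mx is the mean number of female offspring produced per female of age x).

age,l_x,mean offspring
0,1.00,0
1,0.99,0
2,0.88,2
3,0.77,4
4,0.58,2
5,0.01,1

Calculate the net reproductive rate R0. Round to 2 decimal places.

lx·mx by age: 0, 0, 1.76, 3.08, 1.16, 0.01
R0 = Σ lx·mx = 6.01 → 6.01

6.01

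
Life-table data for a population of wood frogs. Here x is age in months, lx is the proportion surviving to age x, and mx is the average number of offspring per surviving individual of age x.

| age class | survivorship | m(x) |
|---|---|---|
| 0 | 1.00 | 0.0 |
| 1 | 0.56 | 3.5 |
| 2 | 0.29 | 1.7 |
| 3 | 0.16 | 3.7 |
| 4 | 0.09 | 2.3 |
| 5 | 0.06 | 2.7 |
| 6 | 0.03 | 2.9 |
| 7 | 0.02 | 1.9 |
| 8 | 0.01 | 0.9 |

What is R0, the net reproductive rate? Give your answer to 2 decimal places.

lx·mx by age: 0, 1.96, 0.493, 0.592, 0.207, 0.162, 0.087, 0.038, 0.009
R0 = Σ lx·mx = 3.548 → 3.55

3.55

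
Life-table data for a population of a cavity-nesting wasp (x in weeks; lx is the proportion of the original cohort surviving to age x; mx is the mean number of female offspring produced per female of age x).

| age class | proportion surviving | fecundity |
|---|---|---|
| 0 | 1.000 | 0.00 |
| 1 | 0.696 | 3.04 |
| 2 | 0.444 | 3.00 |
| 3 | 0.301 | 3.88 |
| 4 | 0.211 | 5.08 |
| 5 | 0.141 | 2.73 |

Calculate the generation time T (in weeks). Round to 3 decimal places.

2.387

lx·mx: 0, 2.11584, 1.332, 1.16788, 1.07188, 0.38493 → R0 = 6.07253
x·lx·mx: 0, 2.11584, 2.664, 3.50364, 4.28752, 1.92465 → Σ = 14.49565
T = 14.49565 / 6.07253 = 2.387086… → 2.387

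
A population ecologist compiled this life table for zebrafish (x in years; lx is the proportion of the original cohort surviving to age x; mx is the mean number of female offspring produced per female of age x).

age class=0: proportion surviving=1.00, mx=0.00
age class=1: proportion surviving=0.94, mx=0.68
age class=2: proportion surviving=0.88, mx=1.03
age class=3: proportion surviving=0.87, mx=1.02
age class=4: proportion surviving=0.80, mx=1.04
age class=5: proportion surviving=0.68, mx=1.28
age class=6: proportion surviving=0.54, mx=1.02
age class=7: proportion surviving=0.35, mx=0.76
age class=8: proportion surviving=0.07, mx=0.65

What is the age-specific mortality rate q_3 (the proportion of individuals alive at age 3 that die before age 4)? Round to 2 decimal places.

q_3 = (l_3 − l_4) / l_3 = (0.87 − 0.8) / 0.87
     = 0.07 / 0.87 = 0.08046… → 0.08

0.08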